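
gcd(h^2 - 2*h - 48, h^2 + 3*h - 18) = h + 6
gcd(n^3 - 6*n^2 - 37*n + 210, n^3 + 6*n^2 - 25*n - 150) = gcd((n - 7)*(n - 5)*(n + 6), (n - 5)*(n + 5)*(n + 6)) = n^2 + n - 30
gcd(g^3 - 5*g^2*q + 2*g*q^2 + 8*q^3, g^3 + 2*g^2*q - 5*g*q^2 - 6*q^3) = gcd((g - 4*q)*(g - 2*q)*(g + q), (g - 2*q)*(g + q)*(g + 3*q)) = -g^2 + g*q + 2*q^2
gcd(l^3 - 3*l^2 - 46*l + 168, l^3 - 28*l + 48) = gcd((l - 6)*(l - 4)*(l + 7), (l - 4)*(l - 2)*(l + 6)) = l - 4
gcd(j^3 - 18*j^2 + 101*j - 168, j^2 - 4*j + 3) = j - 3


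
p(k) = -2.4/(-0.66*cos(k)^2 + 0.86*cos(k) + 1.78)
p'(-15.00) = 5.23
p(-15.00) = -3.22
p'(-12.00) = 0.08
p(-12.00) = -1.18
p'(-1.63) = 0.75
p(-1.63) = -1.39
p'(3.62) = 9.11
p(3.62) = -4.83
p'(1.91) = -1.46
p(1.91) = -1.69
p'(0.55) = 0.08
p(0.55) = -1.18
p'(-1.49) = 0.53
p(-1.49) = -1.30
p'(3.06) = -5.96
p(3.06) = -8.98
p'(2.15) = -2.57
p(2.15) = -2.16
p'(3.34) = 11.14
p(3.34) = -7.93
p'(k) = -2.4*(-1.32*sin(k)*cos(k) + 0.86*sin(k))/(-0.66*cos(k)^2 + 0.86*cos(k) + 1.78)^2 = (3.168*cos(k) - 2.064)*sin(k)/(-0.66*cos(k)^2 + 0.86*cos(k) + 1.78)^2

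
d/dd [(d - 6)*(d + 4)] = 2*d - 2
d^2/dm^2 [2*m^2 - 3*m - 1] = 4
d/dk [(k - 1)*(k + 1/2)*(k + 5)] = 3*k^2 + 9*k - 3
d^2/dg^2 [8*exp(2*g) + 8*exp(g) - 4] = (32*exp(g) + 8)*exp(g)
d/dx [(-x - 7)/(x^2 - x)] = (x^2 + 14*x - 7)/(x^2*(x^2 - 2*x + 1))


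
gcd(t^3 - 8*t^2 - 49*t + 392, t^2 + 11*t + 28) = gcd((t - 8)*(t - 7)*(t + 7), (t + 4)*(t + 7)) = t + 7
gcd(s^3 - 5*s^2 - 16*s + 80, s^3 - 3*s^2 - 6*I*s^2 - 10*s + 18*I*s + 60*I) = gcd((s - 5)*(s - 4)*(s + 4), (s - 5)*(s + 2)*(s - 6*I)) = s - 5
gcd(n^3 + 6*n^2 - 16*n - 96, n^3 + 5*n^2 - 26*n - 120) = n^2 + 10*n + 24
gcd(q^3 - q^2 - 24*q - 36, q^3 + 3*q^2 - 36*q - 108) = q^2 - 3*q - 18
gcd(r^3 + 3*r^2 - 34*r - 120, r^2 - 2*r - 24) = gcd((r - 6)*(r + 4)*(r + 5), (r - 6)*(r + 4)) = r^2 - 2*r - 24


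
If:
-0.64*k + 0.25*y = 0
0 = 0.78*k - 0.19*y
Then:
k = 0.00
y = 0.00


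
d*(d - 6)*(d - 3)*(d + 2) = d^4 - 7*d^3 + 36*d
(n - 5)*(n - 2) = n^2 - 7*n + 10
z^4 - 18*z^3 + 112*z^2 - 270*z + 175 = (z - 7)*(z - 5)^2*(z - 1)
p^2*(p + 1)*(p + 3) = p^4 + 4*p^3 + 3*p^2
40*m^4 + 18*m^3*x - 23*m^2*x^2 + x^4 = (-4*m + x)*(-2*m + x)*(m + x)*(5*m + x)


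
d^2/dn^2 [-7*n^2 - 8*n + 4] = -14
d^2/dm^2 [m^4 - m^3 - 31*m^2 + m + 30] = 12*m^2 - 6*m - 62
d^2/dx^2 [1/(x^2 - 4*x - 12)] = 2*(x^2 - 4*x - 4*(x - 2)^2 - 12)/(-x^2 + 4*x + 12)^3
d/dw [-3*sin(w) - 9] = -3*cos(w)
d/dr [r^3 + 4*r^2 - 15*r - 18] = 3*r^2 + 8*r - 15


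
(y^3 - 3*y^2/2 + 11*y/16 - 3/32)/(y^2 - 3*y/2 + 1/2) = (y^2 - y + 3/16)/(y - 1)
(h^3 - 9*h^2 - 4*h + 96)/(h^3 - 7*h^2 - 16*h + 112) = (h^2 - 5*h - 24)/(h^2 - 3*h - 28)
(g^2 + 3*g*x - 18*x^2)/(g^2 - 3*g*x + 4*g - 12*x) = (g + 6*x)/(g + 4)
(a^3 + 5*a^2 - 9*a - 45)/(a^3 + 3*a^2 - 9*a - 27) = (a + 5)/(a + 3)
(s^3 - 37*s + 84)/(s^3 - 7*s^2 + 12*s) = (s + 7)/s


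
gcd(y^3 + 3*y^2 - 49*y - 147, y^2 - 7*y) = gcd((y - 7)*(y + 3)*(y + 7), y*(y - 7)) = y - 7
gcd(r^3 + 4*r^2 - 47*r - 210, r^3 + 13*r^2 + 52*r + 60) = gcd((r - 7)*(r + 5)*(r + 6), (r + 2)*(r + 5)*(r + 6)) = r^2 + 11*r + 30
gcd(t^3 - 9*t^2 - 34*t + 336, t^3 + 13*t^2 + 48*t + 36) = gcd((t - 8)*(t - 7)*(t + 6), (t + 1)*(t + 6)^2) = t + 6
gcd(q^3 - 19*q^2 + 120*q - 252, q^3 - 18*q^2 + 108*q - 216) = q^2 - 12*q + 36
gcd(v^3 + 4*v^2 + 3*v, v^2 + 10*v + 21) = v + 3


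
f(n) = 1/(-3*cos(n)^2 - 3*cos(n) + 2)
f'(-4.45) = -0.21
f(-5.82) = -0.32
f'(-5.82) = -0.39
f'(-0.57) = 0.62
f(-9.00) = 0.45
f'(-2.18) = -0.05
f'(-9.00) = -0.20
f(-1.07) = -7.58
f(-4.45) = 0.39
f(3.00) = 0.49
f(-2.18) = 0.37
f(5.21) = -8.66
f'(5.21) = 386.21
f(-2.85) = 0.47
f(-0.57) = -0.38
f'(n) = (-6*sin(n)*cos(n) - 3*sin(n))/(-3*cos(n)^2 - 3*cos(n) + 2)^2 = -3*(2*cos(n) + 1)*sin(n)/(3*cos(n)^2 + 3*cos(n) - 2)^2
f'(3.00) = 0.10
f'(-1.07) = 296.37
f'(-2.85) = -0.18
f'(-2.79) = -0.19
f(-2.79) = 0.46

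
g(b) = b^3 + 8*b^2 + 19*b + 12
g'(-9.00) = 118.00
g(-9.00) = -240.00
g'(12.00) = 643.00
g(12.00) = 3120.00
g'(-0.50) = 11.75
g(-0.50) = 4.38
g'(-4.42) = 6.89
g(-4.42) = -2.04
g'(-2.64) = -2.33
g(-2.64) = -0.80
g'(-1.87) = -0.43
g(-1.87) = -2.09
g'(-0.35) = 13.77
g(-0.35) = 6.29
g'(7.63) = 315.73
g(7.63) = 1066.90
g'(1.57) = 51.51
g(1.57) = 65.42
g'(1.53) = 50.50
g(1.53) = 63.38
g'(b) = 3*b^2 + 16*b + 19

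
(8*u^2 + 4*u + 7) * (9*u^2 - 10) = 72*u^4 + 36*u^3 - 17*u^2 - 40*u - 70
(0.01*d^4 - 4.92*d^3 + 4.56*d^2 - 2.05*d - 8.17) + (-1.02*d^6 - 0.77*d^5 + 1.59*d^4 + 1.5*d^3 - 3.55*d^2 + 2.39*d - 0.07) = -1.02*d^6 - 0.77*d^5 + 1.6*d^4 - 3.42*d^3 + 1.01*d^2 + 0.34*d - 8.24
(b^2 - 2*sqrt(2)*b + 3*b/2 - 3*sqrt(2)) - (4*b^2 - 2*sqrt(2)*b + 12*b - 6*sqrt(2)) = -3*b^2 - 21*b/2 + 3*sqrt(2)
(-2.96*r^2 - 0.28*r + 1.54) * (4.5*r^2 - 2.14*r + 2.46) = -13.32*r^4 + 5.0744*r^3 + 0.247599999999999*r^2 - 3.9844*r + 3.7884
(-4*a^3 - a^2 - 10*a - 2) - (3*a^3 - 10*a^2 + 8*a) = -7*a^3 + 9*a^2 - 18*a - 2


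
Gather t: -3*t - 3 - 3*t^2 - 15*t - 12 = -3*t^2 - 18*t - 15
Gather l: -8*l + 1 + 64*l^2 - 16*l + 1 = 64*l^2 - 24*l + 2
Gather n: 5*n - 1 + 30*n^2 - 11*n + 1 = 30*n^2 - 6*n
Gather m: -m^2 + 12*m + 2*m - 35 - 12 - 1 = -m^2 + 14*m - 48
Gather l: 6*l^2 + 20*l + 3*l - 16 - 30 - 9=6*l^2 + 23*l - 55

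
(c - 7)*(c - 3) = c^2 - 10*c + 21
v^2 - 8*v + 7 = (v - 7)*(v - 1)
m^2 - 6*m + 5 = (m - 5)*(m - 1)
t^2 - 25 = (t - 5)*(t + 5)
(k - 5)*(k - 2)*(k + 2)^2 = k^4 - 3*k^3 - 14*k^2 + 12*k + 40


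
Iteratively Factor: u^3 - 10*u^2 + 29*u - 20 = (u - 4)*(u^2 - 6*u + 5) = (u - 4)*(u - 1)*(u - 5)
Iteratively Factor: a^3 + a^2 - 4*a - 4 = (a + 1)*(a^2 - 4) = (a - 2)*(a + 1)*(a + 2)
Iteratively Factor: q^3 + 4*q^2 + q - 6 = (q - 1)*(q^2 + 5*q + 6) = (q - 1)*(q + 3)*(q + 2)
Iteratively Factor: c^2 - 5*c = (c - 5)*(c)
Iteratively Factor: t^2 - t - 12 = (t - 4)*(t + 3)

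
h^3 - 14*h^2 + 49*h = h*(h - 7)^2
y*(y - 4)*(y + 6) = y^3 + 2*y^2 - 24*y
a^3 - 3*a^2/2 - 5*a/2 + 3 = (a - 2)*(a - 1)*(a + 3/2)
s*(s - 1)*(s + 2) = s^3 + s^2 - 2*s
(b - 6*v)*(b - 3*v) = b^2 - 9*b*v + 18*v^2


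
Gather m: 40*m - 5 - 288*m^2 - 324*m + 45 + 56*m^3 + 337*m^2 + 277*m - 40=56*m^3 + 49*m^2 - 7*m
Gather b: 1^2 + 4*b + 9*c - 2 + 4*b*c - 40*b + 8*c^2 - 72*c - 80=b*(4*c - 36) + 8*c^2 - 63*c - 81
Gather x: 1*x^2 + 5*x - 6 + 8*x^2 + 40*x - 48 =9*x^2 + 45*x - 54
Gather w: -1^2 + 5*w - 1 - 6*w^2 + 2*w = -6*w^2 + 7*w - 2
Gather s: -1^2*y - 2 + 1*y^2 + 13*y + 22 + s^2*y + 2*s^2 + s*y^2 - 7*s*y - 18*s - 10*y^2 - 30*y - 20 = s^2*(y + 2) + s*(y^2 - 7*y - 18) - 9*y^2 - 18*y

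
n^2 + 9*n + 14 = (n + 2)*(n + 7)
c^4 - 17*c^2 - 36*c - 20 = (c - 5)*(c + 1)*(c + 2)^2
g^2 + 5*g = g*(g + 5)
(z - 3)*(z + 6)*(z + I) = z^3 + 3*z^2 + I*z^2 - 18*z + 3*I*z - 18*I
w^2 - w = w*(w - 1)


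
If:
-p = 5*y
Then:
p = -5*y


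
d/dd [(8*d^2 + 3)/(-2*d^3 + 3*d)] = (16*d^4 + 42*d^2 - 9)/(d^2*(4*d^4 - 12*d^2 + 9))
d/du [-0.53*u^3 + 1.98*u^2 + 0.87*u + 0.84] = -1.59*u^2 + 3.96*u + 0.87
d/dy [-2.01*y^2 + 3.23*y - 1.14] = 3.23 - 4.02*y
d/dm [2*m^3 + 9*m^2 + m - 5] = 6*m^2 + 18*m + 1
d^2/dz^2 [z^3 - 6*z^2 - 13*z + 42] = 6*z - 12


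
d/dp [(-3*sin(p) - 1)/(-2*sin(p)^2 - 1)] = (-4*sin(p) + 3*cos(2*p))*cos(p)/(2 - cos(2*p))^2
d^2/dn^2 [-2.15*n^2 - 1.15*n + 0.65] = -4.30000000000000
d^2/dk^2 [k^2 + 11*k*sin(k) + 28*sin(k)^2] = -11*k*sin(k) - 112*sin(k)^2 + 22*cos(k) + 58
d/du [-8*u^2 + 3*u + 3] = 3 - 16*u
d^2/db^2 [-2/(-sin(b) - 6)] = 2*(6*sin(b) + cos(b)^2 + 1)/(sin(b) + 6)^3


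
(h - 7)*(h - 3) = h^2 - 10*h + 21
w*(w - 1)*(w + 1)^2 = w^4 + w^3 - w^2 - w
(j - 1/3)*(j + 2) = j^2 + 5*j/3 - 2/3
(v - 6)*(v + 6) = v^2 - 36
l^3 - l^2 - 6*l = l*(l - 3)*(l + 2)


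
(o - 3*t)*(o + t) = o^2 - 2*o*t - 3*t^2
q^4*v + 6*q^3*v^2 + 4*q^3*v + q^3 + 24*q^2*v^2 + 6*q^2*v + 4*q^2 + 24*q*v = q*(q + 4)*(q + 6*v)*(q*v + 1)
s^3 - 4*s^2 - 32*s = s*(s - 8)*(s + 4)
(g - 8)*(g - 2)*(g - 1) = g^3 - 11*g^2 + 26*g - 16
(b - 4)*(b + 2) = b^2 - 2*b - 8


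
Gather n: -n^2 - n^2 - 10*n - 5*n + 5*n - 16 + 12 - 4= -2*n^2 - 10*n - 8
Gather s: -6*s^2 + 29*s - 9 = -6*s^2 + 29*s - 9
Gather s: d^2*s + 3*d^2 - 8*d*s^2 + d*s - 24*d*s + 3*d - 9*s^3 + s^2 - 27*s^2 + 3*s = 3*d^2 + 3*d - 9*s^3 + s^2*(-8*d - 26) + s*(d^2 - 23*d + 3)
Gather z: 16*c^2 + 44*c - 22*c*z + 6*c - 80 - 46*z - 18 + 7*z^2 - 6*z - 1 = 16*c^2 + 50*c + 7*z^2 + z*(-22*c - 52) - 99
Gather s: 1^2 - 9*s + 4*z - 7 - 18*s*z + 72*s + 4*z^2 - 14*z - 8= s*(63 - 18*z) + 4*z^2 - 10*z - 14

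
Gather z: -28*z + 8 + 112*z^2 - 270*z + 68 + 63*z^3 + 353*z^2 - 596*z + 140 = 63*z^3 + 465*z^2 - 894*z + 216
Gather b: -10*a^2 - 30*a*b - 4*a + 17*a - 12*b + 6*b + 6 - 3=-10*a^2 + 13*a + b*(-30*a - 6) + 3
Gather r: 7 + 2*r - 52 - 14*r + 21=-12*r - 24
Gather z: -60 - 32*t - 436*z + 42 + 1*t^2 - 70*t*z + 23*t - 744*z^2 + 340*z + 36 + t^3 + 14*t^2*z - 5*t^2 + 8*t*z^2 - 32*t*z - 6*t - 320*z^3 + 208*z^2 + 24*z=t^3 - 4*t^2 - 15*t - 320*z^3 + z^2*(8*t - 536) + z*(14*t^2 - 102*t - 72) + 18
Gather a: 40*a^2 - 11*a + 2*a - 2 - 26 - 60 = 40*a^2 - 9*a - 88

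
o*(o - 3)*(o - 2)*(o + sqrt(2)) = o^4 - 5*o^3 + sqrt(2)*o^3 - 5*sqrt(2)*o^2 + 6*o^2 + 6*sqrt(2)*o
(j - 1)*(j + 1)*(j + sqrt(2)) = j^3 + sqrt(2)*j^2 - j - sqrt(2)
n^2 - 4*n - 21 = (n - 7)*(n + 3)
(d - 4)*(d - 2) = d^2 - 6*d + 8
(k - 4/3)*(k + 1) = k^2 - k/3 - 4/3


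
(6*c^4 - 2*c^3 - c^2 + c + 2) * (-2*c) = -12*c^5 + 4*c^4 + 2*c^3 - 2*c^2 - 4*c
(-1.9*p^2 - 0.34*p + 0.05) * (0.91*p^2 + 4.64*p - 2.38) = -1.729*p^4 - 9.1254*p^3 + 2.9899*p^2 + 1.0412*p - 0.119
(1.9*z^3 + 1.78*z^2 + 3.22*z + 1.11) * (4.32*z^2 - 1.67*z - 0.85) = 8.208*z^5 + 4.5166*z^4 + 9.3228*z^3 - 2.0952*z^2 - 4.5907*z - 0.9435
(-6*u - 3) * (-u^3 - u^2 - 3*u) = 6*u^4 + 9*u^3 + 21*u^2 + 9*u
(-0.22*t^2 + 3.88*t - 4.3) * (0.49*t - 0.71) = -0.1078*t^3 + 2.0574*t^2 - 4.8618*t + 3.053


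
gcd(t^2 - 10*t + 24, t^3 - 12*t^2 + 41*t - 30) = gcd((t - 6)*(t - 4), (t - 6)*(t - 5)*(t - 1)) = t - 6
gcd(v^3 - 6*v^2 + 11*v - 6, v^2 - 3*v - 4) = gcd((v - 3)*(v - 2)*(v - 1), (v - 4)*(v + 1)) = 1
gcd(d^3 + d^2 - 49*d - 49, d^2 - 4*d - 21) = d - 7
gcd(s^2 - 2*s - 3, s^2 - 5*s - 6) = s + 1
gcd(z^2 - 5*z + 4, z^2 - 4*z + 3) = z - 1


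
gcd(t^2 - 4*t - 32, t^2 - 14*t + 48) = t - 8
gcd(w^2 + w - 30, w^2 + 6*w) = w + 6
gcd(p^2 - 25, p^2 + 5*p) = p + 5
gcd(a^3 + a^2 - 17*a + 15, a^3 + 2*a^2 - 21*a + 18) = a^2 - 4*a + 3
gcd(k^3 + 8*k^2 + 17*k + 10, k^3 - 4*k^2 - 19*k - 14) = k^2 + 3*k + 2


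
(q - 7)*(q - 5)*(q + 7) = q^3 - 5*q^2 - 49*q + 245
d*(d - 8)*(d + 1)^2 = d^4 - 6*d^3 - 15*d^2 - 8*d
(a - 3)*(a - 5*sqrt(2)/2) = a^2 - 5*sqrt(2)*a/2 - 3*a + 15*sqrt(2)/2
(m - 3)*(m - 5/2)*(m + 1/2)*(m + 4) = m^4 - m^3 - 61*m^2/4 + 91*m/4 + 15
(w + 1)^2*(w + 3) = w^3 + 5*w^2 + 7*w + 3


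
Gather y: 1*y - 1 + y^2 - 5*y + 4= y^2 - 4*y + 3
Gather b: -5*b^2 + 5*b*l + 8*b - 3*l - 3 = -5*b^2 + b*(5*l + 8) - 3*l - 3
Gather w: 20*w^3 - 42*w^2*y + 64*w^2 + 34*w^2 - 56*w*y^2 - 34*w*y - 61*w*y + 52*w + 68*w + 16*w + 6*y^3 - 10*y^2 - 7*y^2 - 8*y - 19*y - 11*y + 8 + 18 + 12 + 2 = 20*w^3 + w^2*(98 - 42*y) + w*(-56*y^2 - 95*y + 136) + 6*y^3 - 17*y^2 - 38*y + 40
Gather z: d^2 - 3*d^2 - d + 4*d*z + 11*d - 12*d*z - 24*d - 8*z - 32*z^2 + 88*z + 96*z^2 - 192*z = -2*d^2 - 14*d + 64*z^2 + z*(-8*d - 112)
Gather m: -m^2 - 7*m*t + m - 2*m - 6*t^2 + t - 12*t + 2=-m^2 + m*(-7*t - 1) - 6*t^2 - 11*t + 2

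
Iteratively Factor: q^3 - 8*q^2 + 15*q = (q)*(q^2 - 8*q + 15) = q*(q - 3)*(q - 5)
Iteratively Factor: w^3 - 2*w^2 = (w)*(w^2 - 2*w) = w*(w - 2)*(w)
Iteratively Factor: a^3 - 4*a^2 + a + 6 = (a - 2)*(a^2 - 2*a - 3) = (a - 2)*(a + 1)*(a - 3)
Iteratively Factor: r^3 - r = (r - 1)*(r^2 + r) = (r - 1)*(r + 1)*(r)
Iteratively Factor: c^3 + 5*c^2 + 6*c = (c + 3)*(c^2 + 2*c) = c*(c + 3)*(c + 2)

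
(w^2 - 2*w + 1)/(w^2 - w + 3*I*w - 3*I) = (w - 1)/(w + 3*I)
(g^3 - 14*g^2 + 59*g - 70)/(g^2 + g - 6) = (g^2 - 12*g + 35)/(g + 3)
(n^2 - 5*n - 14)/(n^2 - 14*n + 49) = (n + 2)/(n - 7)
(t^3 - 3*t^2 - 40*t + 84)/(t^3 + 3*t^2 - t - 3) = (t^3 - 3*t^2 - 40*t + 84)/(t^3 + 3*t^2 - t - 3)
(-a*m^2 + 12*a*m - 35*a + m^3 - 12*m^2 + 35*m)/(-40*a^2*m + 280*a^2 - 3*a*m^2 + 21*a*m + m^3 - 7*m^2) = (a*m - 5*a - m^2 + 5*m)/(40*a^2 + 3*a*m - m^2)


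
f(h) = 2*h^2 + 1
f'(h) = 4*h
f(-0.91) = 2.66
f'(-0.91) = -3.64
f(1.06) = 3.25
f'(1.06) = 4.24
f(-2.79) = 16.57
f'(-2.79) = -11.16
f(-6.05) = 74.20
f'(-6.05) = -24.20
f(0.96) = 2.84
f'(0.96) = 3.84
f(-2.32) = 11.76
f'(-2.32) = -9.28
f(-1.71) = 6.85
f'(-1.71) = -6.84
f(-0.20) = 1.08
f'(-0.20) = -0.80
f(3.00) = 19.00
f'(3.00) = 12.00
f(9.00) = 163.00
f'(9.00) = 36.00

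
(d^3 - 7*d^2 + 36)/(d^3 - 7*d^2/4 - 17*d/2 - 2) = 4*(d^2 - 9*d + 18)/(4*d^2 - 15*d - 4)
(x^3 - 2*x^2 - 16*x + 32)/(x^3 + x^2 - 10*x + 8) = (x - 4)/(x - 1)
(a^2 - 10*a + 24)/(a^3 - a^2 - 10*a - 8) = (a - 6)/(a^2 + 3*a + 2)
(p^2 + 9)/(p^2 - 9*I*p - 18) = (p + 3*I)/(p - 6*I)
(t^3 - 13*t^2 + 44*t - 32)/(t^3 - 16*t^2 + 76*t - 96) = (t^2 - 5*t + 4)/(t^2 - 8*t + 12)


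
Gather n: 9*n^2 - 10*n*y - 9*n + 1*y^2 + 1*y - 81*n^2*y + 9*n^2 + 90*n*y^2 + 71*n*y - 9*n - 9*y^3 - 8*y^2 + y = n^2*(18 - 81*y) + n*(90*y^2 + 61*y - 18) - 9*y^3 - 7*y^2 + 2*y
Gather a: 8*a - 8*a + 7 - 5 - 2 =0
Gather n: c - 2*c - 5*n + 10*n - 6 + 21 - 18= -c + 5*n - 3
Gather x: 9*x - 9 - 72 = 9*x - 81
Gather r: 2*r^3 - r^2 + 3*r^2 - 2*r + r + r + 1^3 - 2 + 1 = 2*r^3 + 2*r^2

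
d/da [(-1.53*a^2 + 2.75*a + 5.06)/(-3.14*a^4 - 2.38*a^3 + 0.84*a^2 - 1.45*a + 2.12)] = (-9.6084*a^5 + 22.2636*a^4 + 76.6436*a^3 + 36.0369*a^2 - 14.988*a + 13.167)/(9.8596*a^8 + 14.9464*a^7 + 0.3892*a^6 + 5.1076*a^5 - 5.706*a^4 - 12.5272*a^3 + 5.6641*a^2 - 6.148*a + 4.4944)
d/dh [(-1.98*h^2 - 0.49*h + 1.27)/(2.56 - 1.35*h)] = (2.673*h^2 - 10.1376*h + 0.4601)/(1.8225*h^2 - 6.912*h + 6.5536)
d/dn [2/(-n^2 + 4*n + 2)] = 4*(n - 2)/(-n^2 + 4*n + 2)^2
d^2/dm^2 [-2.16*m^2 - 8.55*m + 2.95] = -4.32000000000000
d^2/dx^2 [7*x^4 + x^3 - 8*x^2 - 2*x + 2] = 84*x^2 + 6*x - 16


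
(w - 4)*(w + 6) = w^2 + 2*w - 24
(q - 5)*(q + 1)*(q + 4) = q^3 - 21*q - 20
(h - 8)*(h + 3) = h^2 - 5*h - 24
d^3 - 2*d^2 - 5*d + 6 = (d - 3)*(d - 1)*(d + 2)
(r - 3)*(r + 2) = r^2 - r - 6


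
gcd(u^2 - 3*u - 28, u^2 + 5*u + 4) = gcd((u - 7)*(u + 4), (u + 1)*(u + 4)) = u + 4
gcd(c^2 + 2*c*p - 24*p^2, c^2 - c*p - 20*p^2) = 1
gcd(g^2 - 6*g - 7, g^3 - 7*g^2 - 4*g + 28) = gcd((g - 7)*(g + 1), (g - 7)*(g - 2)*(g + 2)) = g - 7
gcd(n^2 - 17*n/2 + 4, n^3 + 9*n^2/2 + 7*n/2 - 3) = n - 1/2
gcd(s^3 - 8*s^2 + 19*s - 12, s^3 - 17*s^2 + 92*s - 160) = s - 4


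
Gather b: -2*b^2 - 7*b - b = -2*b^2 - 8*b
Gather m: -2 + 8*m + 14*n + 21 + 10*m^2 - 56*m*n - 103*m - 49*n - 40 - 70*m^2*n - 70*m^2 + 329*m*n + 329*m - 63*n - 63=m^2*(-70*n - 60) + m*(273*n + 234) - 98*n - 84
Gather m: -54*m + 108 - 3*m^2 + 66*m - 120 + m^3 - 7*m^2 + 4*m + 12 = m^3 - 10*m^2 + 16*m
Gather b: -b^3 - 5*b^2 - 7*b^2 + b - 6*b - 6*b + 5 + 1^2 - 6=-b^3 - 12*b^2 - 11*b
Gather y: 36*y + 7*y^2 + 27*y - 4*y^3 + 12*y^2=-4*y^3 + 19*y^2 + 63*y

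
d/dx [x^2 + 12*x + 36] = 2*x + 12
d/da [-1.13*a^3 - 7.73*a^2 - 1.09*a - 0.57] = -3.39*a^2 - 15.46*a - 1.09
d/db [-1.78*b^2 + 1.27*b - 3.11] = 1.27 - 3.56*b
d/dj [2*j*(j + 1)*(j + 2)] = 6*j^2 + 12*j + 4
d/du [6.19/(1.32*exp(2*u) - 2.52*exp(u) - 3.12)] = (15.5988 - 16.3416*exp(u))*exp(u)/(-1.32*exp(2*u) + 2.52*exp(u) + 3.12)^2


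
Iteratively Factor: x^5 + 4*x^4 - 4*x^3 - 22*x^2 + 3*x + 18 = (x - 1)*(x^4 + 5*x^3 + x^2 - 21*x - 18) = (x - 1)*(x + 3)*(x^3 + 2*x^2 - 5*x - 6) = (x - 2)*(x - 1)*(x + 3)*(x^2 + 4*x + 3) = (x - 2)*(x - 1)*(x + 1)*(x + 3)*(x + 3)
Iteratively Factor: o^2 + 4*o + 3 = (o + 1)*(o + 3)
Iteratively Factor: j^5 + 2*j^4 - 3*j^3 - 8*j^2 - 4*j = (j)*(j^4 + 2*j^3 - 3*j^2 - 8*j - 4) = j*(j - 2)*(j^3 + 4*j^2 + 5*j + 2) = j*(j - 2)*(j + 1)*(j^2 + 3*j + 2) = j*(j - 2)*(j + 1)^2*(j + 2)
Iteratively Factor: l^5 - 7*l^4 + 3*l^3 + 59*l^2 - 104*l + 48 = (l + 3)*(l^4 - 10*l^3 + 33*l^2 - 40*l + 16) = (l - 4)*(l + 3)*(l^3 - 6*l^2 + 9*l - 4) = (l - 4)^2*(l + 3)*(l^2 - 2*l + 1) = (l - 4)^2*(l - 1)*(l + 3)*(l - 1)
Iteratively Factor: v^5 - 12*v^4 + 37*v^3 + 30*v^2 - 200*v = (v)*(v^4 - 12*v^3 + 37*v^2 + 30*v - 200) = v*(v - 5)*(v^3 - 7*v^2 + 2*v + 40) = v*(v - 5)*(v + 2)*(v^2 - 9*v + 20) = v*(v - 5)*(v - 4)*(v + 2)*(v - 5)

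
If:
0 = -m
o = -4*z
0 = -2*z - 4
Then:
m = 0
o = 8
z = -2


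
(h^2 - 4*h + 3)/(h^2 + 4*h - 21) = (h - 1)/(h + 7)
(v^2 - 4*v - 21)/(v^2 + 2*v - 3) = (v - 7)/(v - 1)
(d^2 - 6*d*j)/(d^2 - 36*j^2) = d/(d + 6*j)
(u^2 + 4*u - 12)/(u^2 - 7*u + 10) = (u + 6)/(u - 5)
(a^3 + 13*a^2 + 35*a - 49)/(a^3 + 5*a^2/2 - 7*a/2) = 2*(a^2 + 14*a + 49)/(a*(2*a + 7))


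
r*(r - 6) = r^2 - 6*r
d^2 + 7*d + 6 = (d + 1)*(d + 6)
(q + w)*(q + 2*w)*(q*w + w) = q^3*w + 3*q^2*w^2 + q^2*w + 2*q*w^3 + 3*q*w^2 + 2*w^3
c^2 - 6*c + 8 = (c - 4)*(c - 2)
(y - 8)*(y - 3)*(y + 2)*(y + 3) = y^4 - 6*y^3 - 25*y^2 + 54*y + 144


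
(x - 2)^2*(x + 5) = x^3 + x^2 - 16*x + 20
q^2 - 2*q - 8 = (q - 4)*(q + 2)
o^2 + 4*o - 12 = (o - 2)*(o + 6)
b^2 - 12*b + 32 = (b - 8)*(b - 4)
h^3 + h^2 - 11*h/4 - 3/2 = (h - 3/2)*(h + 1/2)*(h + 2)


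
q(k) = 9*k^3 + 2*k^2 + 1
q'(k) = 27*k^2 + 4*k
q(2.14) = 98.36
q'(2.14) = 132.21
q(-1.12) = -9.14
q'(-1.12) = 29.39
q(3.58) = 439.58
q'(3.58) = 360.36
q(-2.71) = -163.43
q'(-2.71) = 187.45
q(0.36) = 1.68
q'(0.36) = 4.94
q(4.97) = 1155.27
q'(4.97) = 686.80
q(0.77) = 6.29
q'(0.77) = 19.09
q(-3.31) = -303.47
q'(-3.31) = 282.57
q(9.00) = 6724.00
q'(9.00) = 2223.00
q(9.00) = 6724.00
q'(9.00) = 2223.00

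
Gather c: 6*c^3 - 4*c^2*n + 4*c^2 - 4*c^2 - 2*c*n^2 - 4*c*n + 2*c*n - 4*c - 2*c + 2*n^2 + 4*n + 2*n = 6*c^3 - 4*c^2*n + c*(-2*n^2 - 2*n - 6) + 2*n^2 + 6*n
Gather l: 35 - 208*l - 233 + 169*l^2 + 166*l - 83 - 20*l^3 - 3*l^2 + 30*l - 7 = -20*l^3 + 166*l^2 - 12*l - 288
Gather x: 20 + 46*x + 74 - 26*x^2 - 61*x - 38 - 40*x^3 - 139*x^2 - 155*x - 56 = -40*x^3 - 165*x^2 - 170*x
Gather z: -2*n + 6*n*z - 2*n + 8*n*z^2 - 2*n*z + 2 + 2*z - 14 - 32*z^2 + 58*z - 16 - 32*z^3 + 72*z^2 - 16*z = -4*n - 32*z^3 + z^2*(8*n + 40) + z*(4*n + 44) - 28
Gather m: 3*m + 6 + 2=3*m + 8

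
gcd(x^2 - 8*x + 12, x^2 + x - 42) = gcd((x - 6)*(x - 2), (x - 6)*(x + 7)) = x - 6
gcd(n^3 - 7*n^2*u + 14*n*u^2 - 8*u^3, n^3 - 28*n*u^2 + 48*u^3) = n^2 - 6*n*u + 8*u^2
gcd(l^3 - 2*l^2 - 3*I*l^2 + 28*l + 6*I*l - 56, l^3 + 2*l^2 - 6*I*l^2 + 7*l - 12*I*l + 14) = l - 7*I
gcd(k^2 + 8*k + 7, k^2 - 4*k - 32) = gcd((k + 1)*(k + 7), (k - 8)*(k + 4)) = 1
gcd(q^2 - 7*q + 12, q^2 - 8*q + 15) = q - 3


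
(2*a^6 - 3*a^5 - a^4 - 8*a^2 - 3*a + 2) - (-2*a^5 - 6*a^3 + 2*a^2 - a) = 2*a^6 - a^5 - a^4 + 6*a^3 - 10*a^2 - 2*a + 2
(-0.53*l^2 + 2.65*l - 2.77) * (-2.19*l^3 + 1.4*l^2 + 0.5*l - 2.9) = 1.1607*l^5 - 6.5455*l^4 + 9.5113*l^3 - 1.016*l^2 - 9.07*l + 8.033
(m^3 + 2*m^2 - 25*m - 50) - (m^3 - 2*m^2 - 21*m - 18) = 4*m^2 - 4*m - 32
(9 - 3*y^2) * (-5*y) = 15*y^3 - 45*y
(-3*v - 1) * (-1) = 3*v + 1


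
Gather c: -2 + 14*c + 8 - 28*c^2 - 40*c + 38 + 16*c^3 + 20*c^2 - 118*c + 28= 16*c^3 - 8*c^2 - 144*c + 72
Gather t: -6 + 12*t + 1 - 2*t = 10*t - 5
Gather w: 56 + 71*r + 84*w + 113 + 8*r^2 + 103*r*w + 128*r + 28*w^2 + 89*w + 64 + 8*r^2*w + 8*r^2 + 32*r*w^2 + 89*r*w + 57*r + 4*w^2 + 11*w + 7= 16*r^2 + 256*r + w^2*(32*r + 32) + w*(8*r^2 + 192*r + 184) + 240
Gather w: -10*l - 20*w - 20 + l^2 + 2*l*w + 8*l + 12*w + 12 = l^2 - 2*l + w*(2*l - 8) - 8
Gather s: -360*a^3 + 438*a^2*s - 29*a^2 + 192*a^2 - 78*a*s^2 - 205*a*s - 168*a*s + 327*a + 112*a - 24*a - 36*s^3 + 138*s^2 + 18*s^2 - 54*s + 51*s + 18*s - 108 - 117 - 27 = -360*a^3 + 163*a^2 + 415*a - 36*s^3 + s^2*(156 - 78*a) + s*(438*a^2 - 373*a + 15) - 252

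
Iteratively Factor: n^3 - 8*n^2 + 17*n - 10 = (n - 2)*(n^2 - 6*n + 5) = (n - 2)*(n - 1)*(n - 5)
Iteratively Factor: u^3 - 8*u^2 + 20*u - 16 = (u - 2)*(u^2 - 6*u + 8) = (u - 4)*(u - 2)*(u - 2)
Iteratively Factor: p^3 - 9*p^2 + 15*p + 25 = (p + 1)*(p^2 - 10*p + 25) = (p - 5)*(p + 1)*(p - 5)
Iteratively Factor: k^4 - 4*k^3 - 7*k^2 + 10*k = (k - 5)*(k^3 + k^2 - 2*k) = (k - 5)*(k + 2)*(k^2 - k) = (k - 5)*(k - 1)*(k + 2)*(k)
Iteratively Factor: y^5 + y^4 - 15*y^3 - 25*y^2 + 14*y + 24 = (y - 1)*(y^4 + 2*y^3 - 13*y^2 - 38*y - 24) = (y - 4)*(y - 1)*(y^3 + 6*y^2 + 11*y + 6) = (y - 4)*(y - 1)*(y + 3)*(y^2 + 3*y + 2) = (y - 4)*(y - 1)*(y + 2)*(y + 3)*(y + 1)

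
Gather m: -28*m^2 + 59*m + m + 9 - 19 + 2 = -28*m^2 + 60*m - 8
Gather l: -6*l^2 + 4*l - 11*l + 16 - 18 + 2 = -6*l^2 - 7*l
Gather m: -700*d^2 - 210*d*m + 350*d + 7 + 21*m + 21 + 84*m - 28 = -700*d^2 + 350*d + m*(105 - 210*d)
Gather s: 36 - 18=18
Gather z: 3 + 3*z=3*z + 3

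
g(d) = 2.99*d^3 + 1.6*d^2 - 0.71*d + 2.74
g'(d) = 8.97*d^2 + 3.2*d - 0.71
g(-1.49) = -2.54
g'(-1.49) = 14.44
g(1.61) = 18.22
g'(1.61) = 27.69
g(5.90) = 668.33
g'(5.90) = 330.42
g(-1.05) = 1.79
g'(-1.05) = 5.82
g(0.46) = 3.04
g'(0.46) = 2.66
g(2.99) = 94.85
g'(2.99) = 89.05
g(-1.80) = -8.24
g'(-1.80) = 22.59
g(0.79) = 4.65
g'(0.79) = 7.42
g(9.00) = 2305.66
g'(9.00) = 754.66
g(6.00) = 701.92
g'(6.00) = 341.41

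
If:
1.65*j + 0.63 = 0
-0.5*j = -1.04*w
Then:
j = -0.38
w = -0.18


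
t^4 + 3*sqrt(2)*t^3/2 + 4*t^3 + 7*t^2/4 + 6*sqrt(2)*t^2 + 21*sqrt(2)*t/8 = t*(t + 1/2)*(t + 7/2)*(t + 3*sqrt(2)/2)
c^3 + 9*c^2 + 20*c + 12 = (c + 1)*(c + 2)*(c + 6)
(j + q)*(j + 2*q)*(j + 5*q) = j^3 + 8*j^2*q + 17*j*q^2 + 10*q^3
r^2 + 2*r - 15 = (r - 3)*(r + 5)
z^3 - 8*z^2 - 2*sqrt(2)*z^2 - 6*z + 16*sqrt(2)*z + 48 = (z - 8)*(z - 3*sqrt(2))*(z + sqrt(2))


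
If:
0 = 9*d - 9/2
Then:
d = 1/2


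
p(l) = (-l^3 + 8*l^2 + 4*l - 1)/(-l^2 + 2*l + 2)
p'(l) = (2*l - 2)*(-l^3 + 8*l^2 + 4*l - 1)/(-l^2 + 2*l + 2)^2 + (-3*l^2 + 16*l + 4)/(-l^2 + 2*l + 2)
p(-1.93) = -5.06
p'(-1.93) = 1.50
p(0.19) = 0.02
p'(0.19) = 2.94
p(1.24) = 4.88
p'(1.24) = 7.33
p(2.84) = -134.80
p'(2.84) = 1221.00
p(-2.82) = -6.36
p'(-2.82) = 1.41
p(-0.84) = -4.87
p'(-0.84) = -16.50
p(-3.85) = -7.76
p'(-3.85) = 1.31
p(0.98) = 3.22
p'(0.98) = 5.56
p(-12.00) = -17.05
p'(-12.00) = 1.06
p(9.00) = 0.75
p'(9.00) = 1.36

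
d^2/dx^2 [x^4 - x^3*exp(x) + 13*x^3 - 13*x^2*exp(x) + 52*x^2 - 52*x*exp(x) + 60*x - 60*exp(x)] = -x^3*exp(x) - 19*x^2*exp(x) + 12*x^2 - 110*x*exp(x) + 78*x - 190*exp(x) + 104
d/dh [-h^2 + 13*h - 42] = 13 - 2*h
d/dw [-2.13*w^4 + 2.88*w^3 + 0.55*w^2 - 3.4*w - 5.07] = -8.52*w^3 + 8.64*w^2 + 1.1*w - 3.4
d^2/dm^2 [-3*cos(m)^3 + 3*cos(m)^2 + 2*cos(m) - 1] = cos(m)/4 - 6*cos(2*m) + 27*cos(3*m)/4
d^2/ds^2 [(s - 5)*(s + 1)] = 2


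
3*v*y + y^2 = y*(3*v + y)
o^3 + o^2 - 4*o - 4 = (o - 2)*(o + 1)*(o + 2)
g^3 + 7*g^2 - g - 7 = (g - 1)*(g + 1)*(g + 7)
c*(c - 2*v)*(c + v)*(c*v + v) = c^4*v - c^3*v^2 + c^3*v - 2*c^2*v^3 - c^2*v^2 - 2*c*v^3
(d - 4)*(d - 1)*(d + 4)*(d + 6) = d^4 + 5*d^3 - 22*d^2 - 80*d + 96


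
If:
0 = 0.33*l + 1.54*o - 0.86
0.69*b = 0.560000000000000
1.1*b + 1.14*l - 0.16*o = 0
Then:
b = 0.81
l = -0.68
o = 0.71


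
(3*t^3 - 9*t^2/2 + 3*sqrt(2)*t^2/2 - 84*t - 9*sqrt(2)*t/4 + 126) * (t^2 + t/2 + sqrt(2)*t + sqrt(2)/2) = 3*t^5 - 3*t^4 + 9*sqrt(2)*t^4/2 - 333*t^3/4 - 9*sqrt(2)*t^3/2 - 699*sqrt(2)*t^2/8 + 81*t^2 + 243*t/4 + 84*sqrt(2)*t + 63*sqrt(2)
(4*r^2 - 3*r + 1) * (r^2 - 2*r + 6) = 4*r^4 - 11*r^3 + 31*r^2 - 20*r + 6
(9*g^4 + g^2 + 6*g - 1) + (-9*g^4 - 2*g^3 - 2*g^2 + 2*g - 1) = -2*g^3 - g^2 + 8*g - 2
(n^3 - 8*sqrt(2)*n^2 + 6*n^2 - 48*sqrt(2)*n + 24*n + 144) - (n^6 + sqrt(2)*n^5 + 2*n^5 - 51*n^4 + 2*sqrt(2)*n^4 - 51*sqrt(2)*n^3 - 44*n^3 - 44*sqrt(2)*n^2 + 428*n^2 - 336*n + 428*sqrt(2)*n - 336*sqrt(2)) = -n^6 - 2*n^5 - sqrt(2)*n^5 - 2*sqrt(2)*n^4 + 51*n^4 + 45*n^3 + 51*sqrt(2)*n^3 - 422*n^2 + 36*sqrt(2)*n^2 - 476*sqrt(2)*n + 360*n + 144 + 336*sqrt(2)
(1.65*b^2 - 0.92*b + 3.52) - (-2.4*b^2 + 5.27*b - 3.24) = 4.05*b^2 - 6.19*b + 6.76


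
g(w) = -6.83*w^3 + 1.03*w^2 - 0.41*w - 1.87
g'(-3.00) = -191.00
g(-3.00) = 193.04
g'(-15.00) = -4641.56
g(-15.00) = 23287.28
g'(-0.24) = -2.08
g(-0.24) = -1.62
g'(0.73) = -9.83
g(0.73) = -4.28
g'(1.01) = -19.23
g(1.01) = -8.27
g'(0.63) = -7.24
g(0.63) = -3.43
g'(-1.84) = -73.57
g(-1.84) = 44.92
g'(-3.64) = -279.39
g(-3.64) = 342.67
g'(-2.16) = -100.46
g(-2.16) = 72.65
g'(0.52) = -4.88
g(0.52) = -2.77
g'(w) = -20.49*w^2 + 2.06*w - 0.41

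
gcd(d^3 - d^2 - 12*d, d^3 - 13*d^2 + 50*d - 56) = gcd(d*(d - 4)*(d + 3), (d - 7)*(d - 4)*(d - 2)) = d - 4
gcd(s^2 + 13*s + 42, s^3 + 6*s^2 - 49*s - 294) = s^2 + 13*s + 42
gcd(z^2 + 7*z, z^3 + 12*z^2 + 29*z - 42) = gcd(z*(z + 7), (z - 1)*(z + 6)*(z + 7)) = z + 7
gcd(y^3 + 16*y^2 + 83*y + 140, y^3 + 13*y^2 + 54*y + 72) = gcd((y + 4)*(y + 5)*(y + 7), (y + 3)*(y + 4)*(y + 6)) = y + 4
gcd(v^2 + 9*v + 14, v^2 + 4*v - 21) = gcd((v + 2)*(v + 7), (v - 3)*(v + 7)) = v + 7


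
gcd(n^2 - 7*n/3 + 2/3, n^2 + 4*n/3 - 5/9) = n - 1/3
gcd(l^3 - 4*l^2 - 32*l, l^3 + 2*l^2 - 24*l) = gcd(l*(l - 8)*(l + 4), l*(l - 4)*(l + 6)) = l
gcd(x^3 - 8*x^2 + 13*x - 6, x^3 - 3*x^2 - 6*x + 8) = x - 1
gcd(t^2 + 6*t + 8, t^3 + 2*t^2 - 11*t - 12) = t + 4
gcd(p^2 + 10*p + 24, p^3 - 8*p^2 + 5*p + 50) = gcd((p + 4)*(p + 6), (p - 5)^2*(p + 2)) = 1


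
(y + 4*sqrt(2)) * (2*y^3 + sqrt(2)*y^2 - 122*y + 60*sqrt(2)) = 2*y^4 + 9*sqrt(2)*y^3 - 114*y^2 - 428*sqrt(2)*y + 480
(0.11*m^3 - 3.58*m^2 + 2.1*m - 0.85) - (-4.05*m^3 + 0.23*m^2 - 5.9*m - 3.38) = 4.16*m^3 - 3.81*m^2 + 8.0*m + 2.53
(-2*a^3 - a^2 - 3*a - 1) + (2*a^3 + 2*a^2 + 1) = a^2 - 3*a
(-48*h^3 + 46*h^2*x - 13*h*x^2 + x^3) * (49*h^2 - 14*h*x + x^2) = -2352*h^5 + 2926*h^4*x - 1329*h^3*x^2 + 277*h^2*x^3 - 27*h*x^4 + x^5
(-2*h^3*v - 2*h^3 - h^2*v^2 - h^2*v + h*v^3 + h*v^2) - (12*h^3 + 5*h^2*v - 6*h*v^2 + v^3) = -2*h^3*v - 14*h^3 - h^2*v^2 - 6*h^2*v + h*v^3 + 7*h*v^2 - v^3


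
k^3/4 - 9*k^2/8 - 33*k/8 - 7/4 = (k/4 + 1/2)*(k - 7)*(k + 1/2)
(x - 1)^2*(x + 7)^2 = x^4 + 12*x^3 + 22*x^2 - 84*x + 49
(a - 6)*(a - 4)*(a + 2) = a^3 - 8*a^2 + 4*a + 48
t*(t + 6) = t^2 + 6*t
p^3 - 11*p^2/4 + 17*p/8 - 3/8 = (p - 3/2)*(p - 1)*(p - 1/4)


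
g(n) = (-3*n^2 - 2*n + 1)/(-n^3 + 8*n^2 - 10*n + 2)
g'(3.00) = 0.04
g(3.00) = -1.88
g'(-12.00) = -0.00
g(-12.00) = -0.14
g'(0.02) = 1.68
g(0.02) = 0.53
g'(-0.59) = 0.34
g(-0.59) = 0.10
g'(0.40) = 3.75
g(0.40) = 0.36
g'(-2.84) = 0.03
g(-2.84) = -0.15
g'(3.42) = -0.19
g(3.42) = -1.92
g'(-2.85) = 0.03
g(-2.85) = -0.15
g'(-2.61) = 0.03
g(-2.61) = -0.14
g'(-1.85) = 0.07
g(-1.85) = -0.10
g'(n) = (-6*n - 2)/(-n^3 + 8*n^2 - 10*n + 2) + (-3*n^2 - 2*n + 1)*(3*n^2 - 16*n + 10)/(-n^3 + 8*n^2 - 10*n + 2)^2 = (-3*n^4 - 4*n^3 + 49*n^2 - 28*n + 6)/(n^6 - 16*n^5 + 84*n^4 - 164*n^3 + 132*n^2 - 40*n + 4)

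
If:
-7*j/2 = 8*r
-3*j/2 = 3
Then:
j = -2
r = 7/8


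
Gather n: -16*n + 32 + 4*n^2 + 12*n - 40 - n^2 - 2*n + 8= 3*n^2 - 6*n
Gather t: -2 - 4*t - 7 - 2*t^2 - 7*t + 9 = -2*t^2 - 11*t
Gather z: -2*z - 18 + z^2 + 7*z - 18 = z^2 + 5*z - 36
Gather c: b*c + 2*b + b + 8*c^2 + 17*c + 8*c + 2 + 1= 3*b + 8*c^2 + c*(b + 25) + 3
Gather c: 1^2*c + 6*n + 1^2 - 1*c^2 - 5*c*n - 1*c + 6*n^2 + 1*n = -c^2 - 5*c*n + 6*n^2 + 7*n + 1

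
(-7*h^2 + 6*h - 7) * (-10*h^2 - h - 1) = 70*h^4 - 53*h^3 + 71*h^2 + h + 7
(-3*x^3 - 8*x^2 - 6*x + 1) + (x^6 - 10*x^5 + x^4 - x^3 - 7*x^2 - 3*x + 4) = x^6 - 10*x^5 + x^4 - 4*x^3 - 15*x^2 - 9*x + 5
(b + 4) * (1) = b + 4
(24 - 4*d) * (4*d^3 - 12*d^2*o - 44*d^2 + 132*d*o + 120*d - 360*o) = -16*d^4 + 48*d^3*o + 272*d^3 - 816*d^2*o - 1536*d^2 + 4608*d*o + 2880*d - 8640*o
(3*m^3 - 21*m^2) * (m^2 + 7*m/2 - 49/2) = 3*m^5 - 21*m^4/2 - 147*m^3 + 1029*m^2/2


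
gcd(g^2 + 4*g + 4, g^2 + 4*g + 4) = g^2 + 4*g + 4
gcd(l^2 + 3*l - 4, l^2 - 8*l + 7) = l - 1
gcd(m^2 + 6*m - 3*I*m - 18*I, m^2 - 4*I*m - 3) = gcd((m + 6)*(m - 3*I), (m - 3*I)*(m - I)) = m - 3*I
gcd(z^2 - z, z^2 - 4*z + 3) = z - 1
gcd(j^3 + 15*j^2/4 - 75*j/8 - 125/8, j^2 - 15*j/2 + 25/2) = j - 5/2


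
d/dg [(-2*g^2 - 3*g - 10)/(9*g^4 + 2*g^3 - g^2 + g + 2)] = (36*g^5 + 85*g^4 + 372*g^3 + 55*g^2 - 28*g + 4)/(81*g^8 + 36*g^7 - 14*g^6 + 14*g^5 + 41*g^4 + 6*g^3 - 3*g^2 + 4*g + 4)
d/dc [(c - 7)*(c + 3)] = 2*c - 4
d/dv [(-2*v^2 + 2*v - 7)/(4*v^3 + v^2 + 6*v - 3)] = 2*(4*v^4 - 8*v^3 + 35*v^2 + 13*v + 18)/(16*v^6 + 8*v^5 + 49*v^4 - 12*v^3 + 30*v^2 - 36*v + 9)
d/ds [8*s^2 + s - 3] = 16*s + 1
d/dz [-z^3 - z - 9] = -3*z^2 - 1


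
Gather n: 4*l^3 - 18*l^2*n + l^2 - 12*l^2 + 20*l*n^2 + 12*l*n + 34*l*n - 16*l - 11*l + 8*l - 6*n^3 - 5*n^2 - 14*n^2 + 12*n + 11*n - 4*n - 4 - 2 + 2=4*l^3 - 11*l^2 - 19*l - 6*n^3 + n^2*(20*l - 19) + n*(-18*l^2 + 46*l + 19) - 4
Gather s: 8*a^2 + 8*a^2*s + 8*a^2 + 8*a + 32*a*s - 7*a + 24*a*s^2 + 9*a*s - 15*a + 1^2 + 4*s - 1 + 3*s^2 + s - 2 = 16*a^2 - 14*a + s^2*(24*a + 3) + s*(8*a^2 + 41*a + 5) - 2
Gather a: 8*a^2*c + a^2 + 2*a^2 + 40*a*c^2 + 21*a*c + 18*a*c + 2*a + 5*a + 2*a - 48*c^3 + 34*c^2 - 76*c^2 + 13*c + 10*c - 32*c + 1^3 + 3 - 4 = a^2*(8*c + 3) + a*(40*c^2 + 39*c + 9) - 48*c^3 - 42*c^2 - 9*c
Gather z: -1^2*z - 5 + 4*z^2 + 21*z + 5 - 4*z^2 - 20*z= 0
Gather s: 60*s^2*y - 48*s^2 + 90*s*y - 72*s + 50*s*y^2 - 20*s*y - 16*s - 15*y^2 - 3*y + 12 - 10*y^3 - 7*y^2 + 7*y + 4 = s^2*(60*y - 48) + s*(50*y^2 + 70*y - 88) - 10*y^3 - 22*y^2 + 4*y + 16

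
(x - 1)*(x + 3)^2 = x^3 + 5*x^2 + 3*x - 9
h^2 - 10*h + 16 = (h - 8)*(h - 2)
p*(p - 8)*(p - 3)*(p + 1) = p^4 - 10*p^3 + 13*p^2 + 24*p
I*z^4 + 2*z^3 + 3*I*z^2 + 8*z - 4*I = (z - 2*I)*(z - I)*(z + 2*I)*(I*z + 1)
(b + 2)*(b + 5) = b^2 + 7*b + 10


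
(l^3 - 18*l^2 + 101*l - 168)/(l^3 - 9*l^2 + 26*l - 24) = (l^2 - 15*l + 56)/(l^2 - 6*l + 8)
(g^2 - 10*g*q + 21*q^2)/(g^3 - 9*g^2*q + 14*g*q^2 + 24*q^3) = (g^2 - 10*g*q + 21*q^2)/(g^3 - 9*g^2*q + 14*g*q^2 + 24*q^3)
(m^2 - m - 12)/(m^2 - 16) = (m + 3)/(m + 4)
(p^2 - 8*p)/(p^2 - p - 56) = p/(p + 7)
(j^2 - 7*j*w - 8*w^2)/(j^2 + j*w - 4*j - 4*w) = (j - 8*w)/(j - 4)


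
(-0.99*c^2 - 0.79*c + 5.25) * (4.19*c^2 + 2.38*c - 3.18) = -4.1481*c^4 - 5.6663*c^3 + 23.2655*c^2 + 15.0072*c - 16.695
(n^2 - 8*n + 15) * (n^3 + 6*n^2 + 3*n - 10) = n^5 - 2*n^4 - 30*n^3 + 56*n^2 + 125*n - 150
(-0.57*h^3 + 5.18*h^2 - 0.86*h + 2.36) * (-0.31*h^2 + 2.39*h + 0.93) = 0.1767*h^5 - 2.9681*h^4 + 12.1167*h^3 + 2.0304*h^2 + 4.8406*h + 2.1948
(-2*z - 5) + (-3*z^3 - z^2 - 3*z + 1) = -3*z^3 - z^2 - 5*z - 4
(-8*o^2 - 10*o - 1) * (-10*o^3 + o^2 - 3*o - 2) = 80*o^5 + 92*o^4 + 24*o^3 + 45*o^2 + 23*o + 2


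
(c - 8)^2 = c^2 - 16*c + 64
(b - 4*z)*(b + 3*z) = b^2 - b*z - 12*z^2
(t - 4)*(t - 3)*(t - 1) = t^3 - 8*t^2 + 19*t - 12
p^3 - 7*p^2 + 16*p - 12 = (p - 3)*(p - 2)^2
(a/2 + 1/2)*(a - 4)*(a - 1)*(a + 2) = a^4/2 - a^3 - 9*a^2/2 + a + 4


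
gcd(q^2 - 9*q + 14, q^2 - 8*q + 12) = q - 2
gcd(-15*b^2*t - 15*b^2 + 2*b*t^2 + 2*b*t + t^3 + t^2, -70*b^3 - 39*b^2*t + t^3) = 5*b + t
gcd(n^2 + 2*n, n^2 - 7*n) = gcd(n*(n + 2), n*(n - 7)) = n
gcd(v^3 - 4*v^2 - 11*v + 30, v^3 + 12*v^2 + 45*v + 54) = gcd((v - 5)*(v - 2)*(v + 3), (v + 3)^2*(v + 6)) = v + 3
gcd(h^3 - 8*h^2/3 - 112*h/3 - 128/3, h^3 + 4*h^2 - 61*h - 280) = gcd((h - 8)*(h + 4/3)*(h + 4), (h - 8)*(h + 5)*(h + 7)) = h - 8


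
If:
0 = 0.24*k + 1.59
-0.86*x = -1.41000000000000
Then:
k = -6.62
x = 1.64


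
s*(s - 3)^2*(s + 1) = s^4 - 5*s^3 + 3*s^2 + 9*s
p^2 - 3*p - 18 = (p - 6)*(p + 3)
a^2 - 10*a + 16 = (a - 8)*(a - 2)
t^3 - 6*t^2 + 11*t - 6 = (t - 3)*(t - 2)*(t - 1)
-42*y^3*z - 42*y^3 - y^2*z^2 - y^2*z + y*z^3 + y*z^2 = (-7*y + z)*(6*y + z)*(y*z + y)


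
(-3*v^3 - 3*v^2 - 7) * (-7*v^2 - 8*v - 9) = 21*v^5 + 45*v^4 + 51*v^3 + 76*v^2 + 56*v + 63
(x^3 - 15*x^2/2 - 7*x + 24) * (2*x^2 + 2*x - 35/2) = 2*x^5 - 13*x^4 - 93*x^3/2 + 661*x^2/4 + 341*x/2 - 420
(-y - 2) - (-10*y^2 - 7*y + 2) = 10*y^2 + 6*y - 4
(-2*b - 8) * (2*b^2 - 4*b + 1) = -4*b^3 - 8*b^2 + 30*b - 8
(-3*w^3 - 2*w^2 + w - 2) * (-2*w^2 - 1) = 6*w^5 + 4*w^4 + w^3 + 6*w^2 - w + 2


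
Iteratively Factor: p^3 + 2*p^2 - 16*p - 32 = (p - 4)*(p^2 + 6*p + 8) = (p - 4)*(p + 4)*(p + 2)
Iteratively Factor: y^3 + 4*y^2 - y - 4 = (y + 4)*(y^2 - 1) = (y + 1)*(y + 4)*(y - 1)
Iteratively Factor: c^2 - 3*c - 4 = (c + 1)*(c - 4)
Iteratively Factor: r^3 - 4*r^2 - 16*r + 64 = (r - 4)*(r^2 - 16) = (r - 4)*(r + 4)*(r - 4)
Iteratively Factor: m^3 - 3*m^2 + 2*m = (m - 2)*(m^2 - m) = m*(m - 2)*(m - 1)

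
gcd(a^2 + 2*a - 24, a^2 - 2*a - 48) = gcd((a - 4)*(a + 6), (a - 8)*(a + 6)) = a + 6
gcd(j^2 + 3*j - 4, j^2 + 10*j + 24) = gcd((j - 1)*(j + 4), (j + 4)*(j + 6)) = j + 4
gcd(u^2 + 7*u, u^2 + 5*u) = u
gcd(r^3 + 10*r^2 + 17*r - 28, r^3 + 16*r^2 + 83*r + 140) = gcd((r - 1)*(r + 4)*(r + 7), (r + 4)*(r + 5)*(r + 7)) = r^2 + 11*r + 28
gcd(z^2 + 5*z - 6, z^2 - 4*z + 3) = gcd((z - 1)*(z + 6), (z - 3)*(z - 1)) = z - 1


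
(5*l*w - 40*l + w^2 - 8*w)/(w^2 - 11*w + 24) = (5*l + w)/(w - 3)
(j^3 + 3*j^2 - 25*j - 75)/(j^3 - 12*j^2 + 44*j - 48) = (j^3 + 3*j^2 - 25*j - 75)/(j^3 - 12*j^2 + 44*j - 48)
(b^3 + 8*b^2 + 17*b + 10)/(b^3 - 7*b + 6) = (b^3 + 8*b^2 + 17*b + 10)/(b^3 - 7*b + 6)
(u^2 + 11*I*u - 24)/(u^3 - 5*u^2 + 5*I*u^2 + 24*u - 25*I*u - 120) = (u + 3*I)/(u^2 - u*(5 + 3*I) + 15*I)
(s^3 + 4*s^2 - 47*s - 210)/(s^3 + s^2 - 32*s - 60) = (s^2 - s - 42)/(s^2 - 4*s - 12)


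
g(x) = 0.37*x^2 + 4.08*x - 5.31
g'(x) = 0.74*x + 4.08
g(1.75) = 2.96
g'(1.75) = 5.38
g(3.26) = 11.92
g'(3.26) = 6.49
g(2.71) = 8.46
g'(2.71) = 6.09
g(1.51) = 1.69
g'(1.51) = 5.20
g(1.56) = 1.96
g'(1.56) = 5.23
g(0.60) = -2.73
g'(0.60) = 4.52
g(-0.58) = -7.55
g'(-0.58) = 3.65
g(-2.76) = -13.75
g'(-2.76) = 2.04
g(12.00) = 96.93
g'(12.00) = 12.96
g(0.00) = -5.31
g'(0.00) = 4.08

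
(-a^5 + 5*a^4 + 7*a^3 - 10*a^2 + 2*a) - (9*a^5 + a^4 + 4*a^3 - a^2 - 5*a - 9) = -10*a^5 + 4*a^4 + 3*a^3 - 9*a^2 + 7*a + 9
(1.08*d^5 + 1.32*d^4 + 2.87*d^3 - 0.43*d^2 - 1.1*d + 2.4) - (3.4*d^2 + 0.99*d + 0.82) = 1.08*d^5 + 1.32*d^4 + 2.87*d^3 - 3.83*d^2 - 2.09*d + 1.58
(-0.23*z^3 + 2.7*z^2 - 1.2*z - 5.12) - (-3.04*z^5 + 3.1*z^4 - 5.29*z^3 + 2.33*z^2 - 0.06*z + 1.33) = 3.04*z^5 - 3.1*z^4 + 5.06*z^3 + 0.37*z^2 - 1.14*z - 6.45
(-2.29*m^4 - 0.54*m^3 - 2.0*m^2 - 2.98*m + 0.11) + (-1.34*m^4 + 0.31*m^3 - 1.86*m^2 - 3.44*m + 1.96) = -3.63*m^4 - 0.23*m^3 - 3.86*m^2 - 6.42*m + 2.07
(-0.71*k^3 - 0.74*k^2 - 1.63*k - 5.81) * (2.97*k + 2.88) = -2.1087*k^4 - 4.2426*k^3 - 6.9723*k^2 - 21.9501*k - 16.7328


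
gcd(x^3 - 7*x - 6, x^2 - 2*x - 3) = x^2 - 2*x - 3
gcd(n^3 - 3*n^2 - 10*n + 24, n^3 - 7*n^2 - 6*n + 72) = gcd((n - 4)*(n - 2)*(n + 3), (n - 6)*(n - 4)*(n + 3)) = n^2 - n - 12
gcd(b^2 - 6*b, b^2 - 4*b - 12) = b - 6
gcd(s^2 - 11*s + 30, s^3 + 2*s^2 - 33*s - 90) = s - 6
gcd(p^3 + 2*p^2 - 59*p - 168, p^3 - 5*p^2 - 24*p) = p^2 - 5*p - 24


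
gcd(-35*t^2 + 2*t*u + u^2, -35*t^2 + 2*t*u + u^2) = 35*t^2 - 2*t*u - u^2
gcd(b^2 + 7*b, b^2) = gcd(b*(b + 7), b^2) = b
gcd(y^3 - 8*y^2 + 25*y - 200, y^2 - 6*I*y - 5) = y - 5*I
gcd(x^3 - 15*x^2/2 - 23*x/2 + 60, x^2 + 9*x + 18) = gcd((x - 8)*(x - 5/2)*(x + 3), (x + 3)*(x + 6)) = x + 3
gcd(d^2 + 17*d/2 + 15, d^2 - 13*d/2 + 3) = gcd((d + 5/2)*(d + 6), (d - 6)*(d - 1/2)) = 1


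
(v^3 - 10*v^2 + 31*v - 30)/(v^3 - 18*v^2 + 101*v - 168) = (v^2 - 7*v + 10)/(v^2 - 15*v + 56)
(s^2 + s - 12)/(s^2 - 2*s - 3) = (s + 4)/(s + 1)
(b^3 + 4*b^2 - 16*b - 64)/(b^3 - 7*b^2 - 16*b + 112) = (b + 4)/(b - 7)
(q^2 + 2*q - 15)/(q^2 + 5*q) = (q - 3)/q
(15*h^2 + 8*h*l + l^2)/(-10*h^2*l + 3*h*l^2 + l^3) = (-3*h - l)/(l*(2*h - l))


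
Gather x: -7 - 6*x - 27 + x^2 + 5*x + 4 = x^2 - x - 30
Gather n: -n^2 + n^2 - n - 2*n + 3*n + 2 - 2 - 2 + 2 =0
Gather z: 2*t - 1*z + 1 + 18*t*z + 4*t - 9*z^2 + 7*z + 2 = 6*t - 9*z^2 + z*(18*t + 6) + 3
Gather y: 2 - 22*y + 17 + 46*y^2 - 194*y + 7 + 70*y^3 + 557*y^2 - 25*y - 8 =70*y^3 + 603*y^2 - 241*y + 18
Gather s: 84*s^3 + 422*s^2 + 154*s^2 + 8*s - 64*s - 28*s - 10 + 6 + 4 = 84*s^3 + 576*s^2 - 84*s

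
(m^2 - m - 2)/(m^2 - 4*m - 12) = (-m^2 + m + 2)/(-m^2 + 4*m + 12)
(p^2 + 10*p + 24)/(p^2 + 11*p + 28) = (p + 6)/(p + 7)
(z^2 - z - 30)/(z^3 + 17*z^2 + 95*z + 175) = (z - 6)/(z^2 + 12*z + 35)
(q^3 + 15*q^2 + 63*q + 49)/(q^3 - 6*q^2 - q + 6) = (q^2 + 14*q + 49)/(q^2 - 7*q + 6)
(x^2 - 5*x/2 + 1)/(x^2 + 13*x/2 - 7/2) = (x - 2)/(x + 7)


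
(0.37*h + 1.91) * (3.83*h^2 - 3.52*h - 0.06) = 1.4171*h^3 + 6.0129*h^2 - 6.7454*h - 0.1146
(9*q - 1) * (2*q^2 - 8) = 18*q^3 - 2*q^2 - 72*q + 8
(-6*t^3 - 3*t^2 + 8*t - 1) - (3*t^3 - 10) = -9*t^3 - 3*t^2 + 8*t + 9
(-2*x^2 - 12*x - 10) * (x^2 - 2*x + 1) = -2*x^4 - 8*x^3 + 12*x^2 + 8*x - 10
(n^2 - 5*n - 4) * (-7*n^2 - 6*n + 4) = -7*n^4 + 29*n^3 + 62*n^2 + 4*n - 16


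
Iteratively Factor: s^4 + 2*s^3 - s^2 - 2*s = (s)*(s^3 + 2*s^2 - s - 2) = s*(s - 1)*(s^2 + 3*s + 2) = s*(s - 1)*(s + 1)*(s + 2)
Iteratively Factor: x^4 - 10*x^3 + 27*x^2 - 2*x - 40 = (x - 2)*(x^3 - 8*x^2 + 11*x + 20) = (x - 4)*(x - 2)*(x^2 - 4*x - 5) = (x - 5)*(x - 4)*(x - 2)*(x + 1)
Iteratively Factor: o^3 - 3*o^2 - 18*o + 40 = (o - 5)*(o^2 + 2*o - 8) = (o - 5)*(o - 2)*(o + 4)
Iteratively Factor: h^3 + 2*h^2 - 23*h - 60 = (h + 4)*(h^2 - 2*h - 15) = (h + 3)*(h + 4)*(h - 5)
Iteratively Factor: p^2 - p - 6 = (p - 3)*(p + 2)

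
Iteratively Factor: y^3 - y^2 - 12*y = (y - 4)*(y^2 + 3*y) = (y - 4)*(y + 3)*(y)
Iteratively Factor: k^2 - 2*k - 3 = (k - 3)*(k + 1)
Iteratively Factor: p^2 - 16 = (p + 4)*(p - 4)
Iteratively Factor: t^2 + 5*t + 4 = (t + 4)*(t + 1)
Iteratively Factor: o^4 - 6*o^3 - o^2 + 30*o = (o - 5)*(o^3 - o^2 - 6*o) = o*(o - 5)*(o^2 - o - 6) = o*(o - 5)*(o + 2)*(o - 3)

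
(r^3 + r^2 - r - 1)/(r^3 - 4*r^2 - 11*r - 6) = (r - 1)/(r - 6)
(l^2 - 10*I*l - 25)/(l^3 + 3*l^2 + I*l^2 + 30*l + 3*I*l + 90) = (l - 5*I)/(l^2 + l*(3 + 6*I) + 18*I)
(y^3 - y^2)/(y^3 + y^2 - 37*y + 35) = y^2/(y^2 + 2*y - 35)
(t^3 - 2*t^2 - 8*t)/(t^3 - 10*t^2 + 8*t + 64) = t/(t - 8)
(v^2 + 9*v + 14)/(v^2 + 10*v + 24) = (v^2 + 9*v + 14)/(v^2 + 10*v + 24)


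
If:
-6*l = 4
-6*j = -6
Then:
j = 1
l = -2/3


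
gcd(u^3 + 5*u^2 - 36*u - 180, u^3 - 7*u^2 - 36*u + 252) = u^2 - 36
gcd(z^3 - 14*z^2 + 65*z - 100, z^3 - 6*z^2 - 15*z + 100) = z^2 - 10*z + 25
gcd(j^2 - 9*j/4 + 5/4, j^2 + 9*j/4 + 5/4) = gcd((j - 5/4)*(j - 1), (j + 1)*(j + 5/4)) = 1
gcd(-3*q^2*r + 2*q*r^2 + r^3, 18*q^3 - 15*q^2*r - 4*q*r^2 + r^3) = 3*q^2 - 2*q*r - r^2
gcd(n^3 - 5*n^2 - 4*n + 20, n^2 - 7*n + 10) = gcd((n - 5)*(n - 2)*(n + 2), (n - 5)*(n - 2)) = n^2 - 7*n + 10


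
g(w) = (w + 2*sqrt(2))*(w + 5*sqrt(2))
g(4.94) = 93.31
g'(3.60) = 17.10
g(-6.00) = -3.40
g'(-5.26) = -0.62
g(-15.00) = 96.51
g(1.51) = 37.23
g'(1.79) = 13.48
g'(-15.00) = -20.10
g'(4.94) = 19.78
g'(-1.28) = 7.34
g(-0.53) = 15.03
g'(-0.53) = 8.84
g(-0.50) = 15.30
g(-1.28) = 8.97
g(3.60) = 68.60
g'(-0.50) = 8.90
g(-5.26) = -4.40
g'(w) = 2*w + 7*sqrt(2)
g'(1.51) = 12.92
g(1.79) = 40.92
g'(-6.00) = -2.10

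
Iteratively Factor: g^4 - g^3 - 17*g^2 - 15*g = (g + 1)*(g^3 - 2*g^2 - 15*g) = (g + 1)*(g + 3)*(g^2 - 5*g) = (g - 5)*(g + 1)*(g + 3)*(g)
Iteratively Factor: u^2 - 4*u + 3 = (u - 3)*(u - 1)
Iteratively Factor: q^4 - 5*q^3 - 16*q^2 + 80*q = (q + 4)*(q^3 - 9*q^2 + 20*q) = (q - 5)*(q + 4)*(q^2 - 4*q) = q*(q - 5)*(q + 4)*(q - 4)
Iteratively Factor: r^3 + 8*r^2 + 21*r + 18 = (r + 3)*(r^2 + 5*r + 6) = (r + 2)*(r + 3)*(r + 3)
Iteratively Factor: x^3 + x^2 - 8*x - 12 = (x + 2)*(x^2 - x - 6) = (x + 2)^2*(x - 3)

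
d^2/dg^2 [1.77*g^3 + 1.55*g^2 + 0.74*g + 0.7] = 10.62*g + 3.1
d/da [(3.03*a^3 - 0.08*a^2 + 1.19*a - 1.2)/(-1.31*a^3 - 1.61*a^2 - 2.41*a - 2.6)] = (-4.9831*a^4 - 11.4868*a^3 - 26.2413*a^2 - 3.448*a - 5.986)/(1.7161*a^6 + 4.2182*a^5 + 8.9063*a^4 + 14.5722*a^3 + 14.1801*a^2 + 12.532*a + 6.76)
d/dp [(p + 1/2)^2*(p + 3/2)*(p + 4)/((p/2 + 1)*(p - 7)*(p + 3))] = (4*p^6 - 16*p^5 - 447*p^4 - 2239*p^3 - 4598*p^2 - 3924*p - 1065)/(2*(p^6 - 4*p^5 - 54*p^4 + 32*p^3 + 1009*p^2 + 2436*p + 1764))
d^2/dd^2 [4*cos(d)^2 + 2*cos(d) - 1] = -2*cos(d) - 8*cos(2*d)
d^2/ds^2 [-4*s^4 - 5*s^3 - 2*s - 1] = 6*s*(-8*s - 5)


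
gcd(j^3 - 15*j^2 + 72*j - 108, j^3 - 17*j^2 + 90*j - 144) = j^2 - 9*j + 18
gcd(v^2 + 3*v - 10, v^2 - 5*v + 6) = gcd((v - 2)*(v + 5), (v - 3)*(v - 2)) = v - 2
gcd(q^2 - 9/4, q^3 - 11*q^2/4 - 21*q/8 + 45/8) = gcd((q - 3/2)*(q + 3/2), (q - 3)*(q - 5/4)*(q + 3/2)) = q + 3/2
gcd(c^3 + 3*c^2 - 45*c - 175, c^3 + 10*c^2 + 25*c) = c^2 + 10*c + 25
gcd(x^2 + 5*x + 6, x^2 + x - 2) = x + 2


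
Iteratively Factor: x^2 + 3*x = (x)*(x + 3)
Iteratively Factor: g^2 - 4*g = (g)*(g - 4)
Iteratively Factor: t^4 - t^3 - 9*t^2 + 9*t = (t + 3)*(t^3 - 4*t^2 + 3*t) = (t - 3)*(t + 3)*(t^2 - t) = (t - 3)*(t - 1)*(t + 3)*(t)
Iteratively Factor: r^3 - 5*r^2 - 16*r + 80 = (r - 5)*(r^2 - 16) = (r - 5)*(r + 4)*(r - 4)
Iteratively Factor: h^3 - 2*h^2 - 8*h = (h + 2)*(h^2 - 4*h) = (h - 4)*(h + 2)*(h)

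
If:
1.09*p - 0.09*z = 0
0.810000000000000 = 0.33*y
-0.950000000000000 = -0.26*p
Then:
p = 3.65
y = 2.45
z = 44.25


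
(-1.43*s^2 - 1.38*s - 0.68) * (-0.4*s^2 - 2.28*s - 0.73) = 0.572*s^4 + 3.8124*s^3 + 4.4623*s^2 + 2.5578*s + 0.4964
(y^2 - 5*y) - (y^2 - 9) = 9 - 5*y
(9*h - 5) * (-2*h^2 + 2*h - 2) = -18*h^3 + 28*h^2 - 28*h + 10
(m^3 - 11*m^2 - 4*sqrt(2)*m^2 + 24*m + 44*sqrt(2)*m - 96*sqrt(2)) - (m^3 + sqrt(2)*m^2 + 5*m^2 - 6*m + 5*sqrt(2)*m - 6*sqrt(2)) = -16*m^2 - 5*sqrt(2)*m^2 + 30*m + 39*sqrt(2)*m - 90*sqrt(2)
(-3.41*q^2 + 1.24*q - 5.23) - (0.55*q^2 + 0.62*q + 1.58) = -3.96*q^2 + 0.62*q - 6.81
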